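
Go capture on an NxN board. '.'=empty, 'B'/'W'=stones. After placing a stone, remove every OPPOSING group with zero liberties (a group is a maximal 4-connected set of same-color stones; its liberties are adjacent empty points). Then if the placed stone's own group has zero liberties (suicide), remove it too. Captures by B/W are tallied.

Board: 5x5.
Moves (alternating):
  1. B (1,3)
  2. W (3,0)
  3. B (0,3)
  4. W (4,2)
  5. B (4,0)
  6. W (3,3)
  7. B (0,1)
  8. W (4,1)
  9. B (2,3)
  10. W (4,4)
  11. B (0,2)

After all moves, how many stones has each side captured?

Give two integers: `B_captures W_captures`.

Answer: 0 1

Derivation:
Move 1: B@(1,3) -> caps B=0 W=0
Move 2: W@(3,0) -> caps B=0 W=0
Move 3: B@(0,3) -> caps B=0 W=0
Move 4: W@(4,2) -> caps B=0 W=0
Move 5: B@(4,0) -> caps B=0 W=0
Move 6: W@(3,3) -> caps B=0 W=0
Move 7: B@(0,1) -> caps B=0 W=0
Move 8: W@(4,1) -> caps B=0 W=1
Move 9: B@(2,3) -> caps B=0 W=1
Move 10: W@(4,4) -> caps B=0 W=1
Move 11: B@(0,2) -> caps B=0 W=1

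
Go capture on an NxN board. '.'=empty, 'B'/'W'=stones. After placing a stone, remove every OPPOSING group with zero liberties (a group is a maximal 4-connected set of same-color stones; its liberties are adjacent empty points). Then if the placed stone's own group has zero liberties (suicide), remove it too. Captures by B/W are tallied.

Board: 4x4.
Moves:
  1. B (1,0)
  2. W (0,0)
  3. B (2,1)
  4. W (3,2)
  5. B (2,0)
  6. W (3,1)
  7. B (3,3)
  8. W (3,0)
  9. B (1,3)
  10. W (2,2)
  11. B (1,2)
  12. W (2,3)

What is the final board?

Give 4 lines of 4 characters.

Answer: W...
B.BB
BBWW
WWW.

Derivation:
Move 1: B@(1,0) -> caps B=0 W=0
Move 2: W@(0,0) -> caps B=0 W=0
Move 3: B@(2,1) -> caps B=0 W=0
Move 4: W@(3,2) -> caps B=0 W=0
Move 5: B@(2,0) -> caps B=0 W=0
Move 6: W@(3,1) -> caps B=0 W=0
Move 7: B@(3,3) -> caps B=0 W=0
Move 8: W@(3,0) -> caps B=0 W=0
Move 9: B@(1,3) -> caps B=0 W=0
Move 10: W@(2,2) -> caps B=0 W=0
Move 11: B@(1,2) -> caps B=0 W=0
Move 12: W@(2,3) -> caps B=0 W=1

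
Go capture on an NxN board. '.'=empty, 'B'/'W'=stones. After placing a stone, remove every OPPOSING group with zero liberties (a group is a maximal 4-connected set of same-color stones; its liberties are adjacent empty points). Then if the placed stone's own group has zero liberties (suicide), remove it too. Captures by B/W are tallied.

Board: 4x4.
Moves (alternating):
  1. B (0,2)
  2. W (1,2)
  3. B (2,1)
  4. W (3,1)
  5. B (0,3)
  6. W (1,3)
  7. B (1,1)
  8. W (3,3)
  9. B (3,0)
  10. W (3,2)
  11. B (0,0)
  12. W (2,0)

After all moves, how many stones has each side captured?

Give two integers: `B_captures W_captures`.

Move 1: B@(0,2) -> caps B=0 W=0
Move 2: W@(1,2) -> caps B=0 W=0
Move 3: B@(2,1) -> caps B=0 W=0
Move 4: W@(3,1) -> caps B=0 W=0
Move 5: B@(0,3) -> caps B=0 W=0
Move 6: W@(1,3) -> caps B=0 W=0
Move 7: B@(1,1) -> caps B=0 W=0
Move 8: W@(3,3) -> caps B=0 W=0
Move 9: B@(3,0) -> caps B=0 W=0
Move 10: W@(3,2) -> caps B=0 W=0
Move 11: B@(0,0) -> caps B=0 W=0
Move 12: W@(2,0) -> caps B=0 W=1

Answer: 0 1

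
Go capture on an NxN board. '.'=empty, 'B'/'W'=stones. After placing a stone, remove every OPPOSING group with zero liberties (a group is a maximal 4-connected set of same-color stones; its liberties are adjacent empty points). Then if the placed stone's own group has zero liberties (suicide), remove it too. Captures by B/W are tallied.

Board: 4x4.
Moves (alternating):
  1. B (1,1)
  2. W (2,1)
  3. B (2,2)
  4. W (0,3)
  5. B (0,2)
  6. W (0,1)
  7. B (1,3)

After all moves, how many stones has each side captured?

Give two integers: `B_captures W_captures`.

Move 1: B@(1,1) -> caps B=0 W=0
Move 2: W@(2,1) -> caps B=0 W=0
Move 3: B@(2,2) -> caps B=0 W=0
Move 4: W@(0,3) -> caps B=0 W=0
Move 5: B@(0,2) -> caps B=0 W=0
Move 6: W@(0,1) -> caps B=0 W=0
Move 7: B@(1,3) -> caps B=1 W=0

Answer: 1 0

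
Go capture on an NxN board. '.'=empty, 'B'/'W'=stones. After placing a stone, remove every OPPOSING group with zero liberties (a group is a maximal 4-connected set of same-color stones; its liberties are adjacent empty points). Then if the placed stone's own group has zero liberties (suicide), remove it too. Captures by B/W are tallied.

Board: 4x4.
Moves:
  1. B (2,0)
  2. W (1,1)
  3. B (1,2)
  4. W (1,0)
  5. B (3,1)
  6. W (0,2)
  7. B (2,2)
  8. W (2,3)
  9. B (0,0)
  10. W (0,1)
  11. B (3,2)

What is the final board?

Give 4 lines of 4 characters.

Answer: .WW.
WWB.
B.BW
.BB.

Derivation:
Move 1: B@(2,0) -> caps B=0 W=0
Move 2: W@(1,1) -> caps B=0 W=0
Move 3: B@(1,2) -> caps B=0 W=0
Move 4: W@(1,0) -> caps B=0 W=0
Move 5: B@(3,1) -> caps B=0 W=0
Move 6: W@(0,2) -> caps B=0 W=0
Move 7: B@(2,2) -> caps B=0 W=0
Move 8: W@(2,3) -> caps B=0 W=0
Move 9: B@(0,0) -> caps B=0 W=0
Move 10: W@(0,1) -> caps B=0 W=1
Move 11: B@(3,2) -> caps B=0 W=1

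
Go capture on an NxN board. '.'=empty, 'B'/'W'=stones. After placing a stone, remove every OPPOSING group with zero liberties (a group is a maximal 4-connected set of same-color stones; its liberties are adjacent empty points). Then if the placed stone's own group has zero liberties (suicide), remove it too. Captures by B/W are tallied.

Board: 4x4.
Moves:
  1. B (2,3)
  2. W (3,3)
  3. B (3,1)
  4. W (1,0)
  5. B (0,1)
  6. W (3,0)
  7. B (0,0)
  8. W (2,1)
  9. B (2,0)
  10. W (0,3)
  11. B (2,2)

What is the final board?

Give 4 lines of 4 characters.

Answer: BB.W
W...
BWBB
.B.W

Derivation:
Move 1: B@(2,3) -> caps B=0 W=0
Move 2: W@(3,3) -> caps B=0 W=0
Move 3: B@(3,1) -> caps B=0 W=0
Move 4: W@(1,0) -> caps B=0 W=0
Move 5: B@(0,1) -> caps B=0 W=0
Move 6: W@(3,0) -> caps B=0 W=0
Move 7: B@(0,0) -> caps B=0 W=0
Move 8: W@(2,1) -> caps B=0 W=0
Move 9: B@(2,0) -> caps B=1 W=0
Move 10: W@(0,3) -> caps B=1 W=0
Move 11: B@(2,2) -> caps B=1 W=0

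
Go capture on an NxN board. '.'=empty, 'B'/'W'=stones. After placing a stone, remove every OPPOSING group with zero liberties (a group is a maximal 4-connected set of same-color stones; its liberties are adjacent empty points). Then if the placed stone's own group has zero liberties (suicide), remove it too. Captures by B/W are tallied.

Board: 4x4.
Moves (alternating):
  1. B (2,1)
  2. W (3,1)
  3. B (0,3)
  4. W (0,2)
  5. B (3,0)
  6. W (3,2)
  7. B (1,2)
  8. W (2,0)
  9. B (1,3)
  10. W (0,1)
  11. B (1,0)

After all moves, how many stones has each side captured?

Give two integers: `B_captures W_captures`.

Move 1: B@(2,1) -> caps B=0 W=0
Move 2: W@(3,1) -> caps B=0 W=0
Move 3: B@(0,3) -> caps B=0 W=0
Move 4: W@(0,2) -> caps B=0 W=0
Move 5: B@(3,0) -> caps B=0 W=0
Move 6: W@(3,2) -> caps B=0 W=0
Move 7: B@(1,2) -> caps B=0 W=0
Move 8: W@(2,0) -> caps B=0 W=1
Move 9: B@(1,3) -> caps B=0 W=1
Move 10: W@(0,1) -> caps B=0 W=1
Move 11: B@(1,0) -> caps B=0 W=1

Answer: 0 1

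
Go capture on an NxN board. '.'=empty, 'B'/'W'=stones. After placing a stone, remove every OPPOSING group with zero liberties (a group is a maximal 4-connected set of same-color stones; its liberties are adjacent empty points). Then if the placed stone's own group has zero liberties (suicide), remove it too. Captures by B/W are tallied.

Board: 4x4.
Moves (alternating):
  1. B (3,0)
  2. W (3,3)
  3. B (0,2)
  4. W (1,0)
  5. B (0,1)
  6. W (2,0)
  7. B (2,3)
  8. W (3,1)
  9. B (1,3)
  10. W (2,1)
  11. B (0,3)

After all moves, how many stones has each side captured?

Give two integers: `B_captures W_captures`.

Move 1: B@(3,0) -> caps B=0 W=0
Move 2: W@(3,3) -> caps B=0 W=0
Move 3: B@(0,2) -> caps B=0 W=0
Move 4: W@(1,0) -> caps B=0 W=0
Move 5: B@(0,1) -> caps B=0 W=0
Move 6: W@(2,0) -> caps B=0 W=0
Move 7: B@(2,3) -> caps B=0 W=0
Move 8: W@(3,1) -> caps B=0 W=1
Move 9: B@(1,3) -> caps B=0 W=1
Move 10: W@(2,1) -> caps B=0 W=1
Move 11: B@(0,3) -> caps B=0 W=1

Answer: 0 1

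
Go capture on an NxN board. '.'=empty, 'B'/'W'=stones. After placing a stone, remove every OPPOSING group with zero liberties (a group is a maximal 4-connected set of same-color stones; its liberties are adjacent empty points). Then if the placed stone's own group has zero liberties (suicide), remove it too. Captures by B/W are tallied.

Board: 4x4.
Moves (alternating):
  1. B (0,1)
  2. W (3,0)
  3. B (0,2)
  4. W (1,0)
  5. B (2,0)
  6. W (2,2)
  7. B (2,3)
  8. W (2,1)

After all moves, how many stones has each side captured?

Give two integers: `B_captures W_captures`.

Answer: 0 1

Derivation:
Move 1: B@(0,1) -> caps B=0 W=0
Move 2: W@(3,0) -> caps B=0 W=0
Move 3: B@(0,2) -> caps B=0 W=0
Move 4: W@(1,0) -> caps B=0 W=0
Move 5: B@(2,0) -> caps B=0 W=0
Move 6: W@(2,2) -> caps B=0 W=0
Move 7: B@(2,3) -> caps B=0 W=0
Move 8: W@(2,1) -> caps B=0 W=1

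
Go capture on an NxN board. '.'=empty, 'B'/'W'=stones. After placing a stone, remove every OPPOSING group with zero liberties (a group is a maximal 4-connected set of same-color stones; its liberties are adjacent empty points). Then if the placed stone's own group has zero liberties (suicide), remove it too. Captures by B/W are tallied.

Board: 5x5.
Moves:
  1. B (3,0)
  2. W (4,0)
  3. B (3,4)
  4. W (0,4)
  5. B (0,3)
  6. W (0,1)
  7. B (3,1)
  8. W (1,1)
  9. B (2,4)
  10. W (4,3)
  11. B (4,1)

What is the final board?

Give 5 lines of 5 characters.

Answer: .W.BW
.W...
....B
BB..B
.B.W.

Derivation:
Move 1: B@(3,0) -> caps B=0 W=0
Move 2: W@(4,0) -> caps B=0 W=0
Move 3: B@(3,4) -> caps B=0 W=0
Move 4: W@(0,4) -> caps B=0 W=0
Move 5: B@(0,3) -> caps B=0 W=0
Move 6: W@(0,1) -> caps B=0 W=0
Move 7: B@(3,1) -> caps B=0 W=0
Move 8: W@(1,1) -> caps B=0 W=0
Move 9: B@(2,4) -> caps B=0 W=0
Move 10: W@(4,3) -> caps B=0 W=0
Move 11: B@(4,1) -> caps B=1 W=0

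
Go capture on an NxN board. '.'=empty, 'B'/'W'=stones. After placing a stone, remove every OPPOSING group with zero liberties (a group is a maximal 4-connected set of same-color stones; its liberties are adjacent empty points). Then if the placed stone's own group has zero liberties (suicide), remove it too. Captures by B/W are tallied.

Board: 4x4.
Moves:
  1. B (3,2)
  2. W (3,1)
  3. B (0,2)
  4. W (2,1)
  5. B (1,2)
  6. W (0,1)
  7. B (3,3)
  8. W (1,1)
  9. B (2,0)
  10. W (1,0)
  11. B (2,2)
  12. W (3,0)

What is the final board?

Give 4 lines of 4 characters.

Move 1: B@(3,2) -> caps B=0 W=0
Move 2: W@(3,1) -> caps B=0 W=0
Move 3: B@(0,2) -> caps B=0 W=0
Move 4: W@(2,1) -> caps B=0 W=0
Move 5: B@(1,2) -> caps B=0 W=0
Move 6: W@(0,1) -> caps B=0 W=0
Move 7: B@(3,3) -> caps B=0 W=0
Move 8: W@(1,1) -> caps B=0 W=0
Move 9: B@(2,0) -> caps B=0 W=0
Move 10: W@(1,0) -> caps B=0 W=0
Move 11: B@(2,2) -> caps B=0 W=0
Move 12: W@(3,0) -> caps B=0 W=1

Answer: .WB.
WWB.
.WB.
WWBB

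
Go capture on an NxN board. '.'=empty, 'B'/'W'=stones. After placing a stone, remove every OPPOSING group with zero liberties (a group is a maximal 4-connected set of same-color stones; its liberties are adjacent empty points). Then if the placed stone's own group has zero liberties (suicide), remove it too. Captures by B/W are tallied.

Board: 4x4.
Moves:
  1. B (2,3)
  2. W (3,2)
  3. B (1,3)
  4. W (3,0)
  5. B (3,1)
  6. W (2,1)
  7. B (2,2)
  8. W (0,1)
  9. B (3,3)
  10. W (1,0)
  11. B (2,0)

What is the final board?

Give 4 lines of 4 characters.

Move 1: B@(2,3) -> caps B=0 W=0
Move 2: W@(3,2) -> caps B=0 W=0
Move 3: B@(1,3) -> caps B=0 W=0
Move 4: W@(3,0) -> caps B=0 W=0
Move 5: B@(3,1) -> caps B=0 W=0
Move 6: W@(2,1) -> caps B=0 W=1
Move 7: B@(2,2) -> caps B=0 W=1
Move 8: W@(0,1) -> caps B=0 W=1
Move 9: B@(3,3) -> caps B=0 W=1
Move 10: W@(1,0) -> caps B=0 W=1
Move 11: B@(2,0) -> caps B=0 W=1

Answer: .W..
W..B
.WBB
W.WB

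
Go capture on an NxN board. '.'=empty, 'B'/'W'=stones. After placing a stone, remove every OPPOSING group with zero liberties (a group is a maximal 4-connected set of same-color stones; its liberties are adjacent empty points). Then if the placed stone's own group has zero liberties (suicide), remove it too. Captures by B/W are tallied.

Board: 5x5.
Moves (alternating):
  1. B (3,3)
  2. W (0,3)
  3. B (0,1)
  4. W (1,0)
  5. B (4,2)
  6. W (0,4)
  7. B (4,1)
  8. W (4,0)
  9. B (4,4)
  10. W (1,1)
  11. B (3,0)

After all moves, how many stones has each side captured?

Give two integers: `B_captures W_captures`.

Answer: 1 0

Derivation:
Move 1: B@(3,3) -> caps B=0 W=0
Move 2: W@(0,3) -> caps B=0 W=0
Move 3: B@(0,1) -> caps B=0 W=0
Move 4: W@(1,0) -> caps B=0 W=0
Move 5: B@(4,2) -> caps B=0 W=0
Move 6: W@(0,4) -> caps B=0 W=0
Move 7: B@(4,1) -> caps B=0 W=0
Move 8: W@(4,0) -> caps B=0 W=0
Move 9: B@(4,4) -> caps B=0 W=0
Move 10: W@(1,1) -> caps B=0 W=0
Move 11: B@(3,0) -> caps B=1 W=0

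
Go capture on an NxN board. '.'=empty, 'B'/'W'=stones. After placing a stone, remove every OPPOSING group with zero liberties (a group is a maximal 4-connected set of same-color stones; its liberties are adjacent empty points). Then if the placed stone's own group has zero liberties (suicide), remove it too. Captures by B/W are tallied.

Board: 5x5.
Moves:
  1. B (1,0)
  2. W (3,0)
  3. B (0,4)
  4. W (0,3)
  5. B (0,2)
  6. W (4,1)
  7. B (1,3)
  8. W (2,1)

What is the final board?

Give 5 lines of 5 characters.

Move 1: B@(1,0) -> caps B=0 W=0
Move 2: W@(3,0) -> caps B=0 W=0
Move 3: B@(0,4) -> caps B=0 W=0
Move 4: W@(0,3) -> caps B=0 W=0
Move 5: B@(0,2) -> caps B=0 W=0
Move 6: W@(4,1) -> caps B=0 W=0
Move 7: B@(1,3) -> caps B=1 W=0
Move 8: W@(2,1) -> caps B=1 W=0

Answer: ..B.B
B..B.
.W...
W....
.W...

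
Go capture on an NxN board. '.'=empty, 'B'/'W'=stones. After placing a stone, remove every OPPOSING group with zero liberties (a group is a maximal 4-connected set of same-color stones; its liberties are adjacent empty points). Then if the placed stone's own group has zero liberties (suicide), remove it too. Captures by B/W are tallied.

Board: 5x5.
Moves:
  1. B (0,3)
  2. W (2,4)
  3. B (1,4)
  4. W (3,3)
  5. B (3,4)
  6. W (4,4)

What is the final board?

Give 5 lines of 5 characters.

Answer: ...B.
....B
....W
...W.
....W

Derivation:
Move 1: B@(0,3) -> caps B=0 W=0
Move 2: W@(2,4) -> caps B=0 W=0
Move 3: B@(1,4) -> caps B=0 W=0
Move 4: W@(3,3) -> caps B=0 W=0
Move 5: B@(3,4) -> caps B=0 W=0
Move 6: W@(4,4) -> caps B=0 W=1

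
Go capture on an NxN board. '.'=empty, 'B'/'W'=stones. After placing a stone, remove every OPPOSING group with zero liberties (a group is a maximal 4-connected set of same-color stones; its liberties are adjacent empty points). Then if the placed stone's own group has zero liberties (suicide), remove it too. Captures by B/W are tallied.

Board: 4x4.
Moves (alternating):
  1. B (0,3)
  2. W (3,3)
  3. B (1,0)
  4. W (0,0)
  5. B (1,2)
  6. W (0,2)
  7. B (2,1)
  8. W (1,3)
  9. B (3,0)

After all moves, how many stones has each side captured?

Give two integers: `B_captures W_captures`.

Move 1: B@(0,3) -> caps B=0 W=0
Move 2: W@(3,3) -> caps B=0 W=0
Move 3: B@(1,0) -> caps B=0 W=0
Move 4: W@(0,0) -> caps B=0 W=0
Move 5: B@(1,2) -> caps B=0 W=0
Move 6: W@(0,2) -> caps B=0 W=0
Move 7: B@(2,1) -> caps B=0 W=0
Move 8: W@(1,3) -> caps B=0 W=1
Move 9: B@(3,0) -> caps B=0 W=1

Answer: 0 1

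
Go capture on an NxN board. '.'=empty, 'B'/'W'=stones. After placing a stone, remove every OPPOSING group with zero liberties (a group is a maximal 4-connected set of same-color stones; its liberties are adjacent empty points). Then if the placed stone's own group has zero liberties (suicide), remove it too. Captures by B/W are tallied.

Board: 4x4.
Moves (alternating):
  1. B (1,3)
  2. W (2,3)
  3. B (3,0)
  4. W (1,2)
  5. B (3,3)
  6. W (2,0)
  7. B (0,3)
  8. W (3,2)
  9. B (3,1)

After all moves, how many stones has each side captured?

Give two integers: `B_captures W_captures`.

Move 1: B@(1,3) -> caps B=0 W=0
Move 2: W@(2,3) -> caps B=0 W=0
Move 3: B@(3,0) -> caps B=0 W=0
Move 4: W@(1,2) -> caps B=0 W=0
Move 5: B@(3,3) -> caps B=0 W=0
Move 6: W@(2,0) -> caps B=0 W=0
Move 7: B@(0,3) -> caps B=0 W=0
Move 8: W@(3,2) -> caps B=0 W=1
Move 9: B@(3,1) -> caps B=0 W=1

Answer: 0 1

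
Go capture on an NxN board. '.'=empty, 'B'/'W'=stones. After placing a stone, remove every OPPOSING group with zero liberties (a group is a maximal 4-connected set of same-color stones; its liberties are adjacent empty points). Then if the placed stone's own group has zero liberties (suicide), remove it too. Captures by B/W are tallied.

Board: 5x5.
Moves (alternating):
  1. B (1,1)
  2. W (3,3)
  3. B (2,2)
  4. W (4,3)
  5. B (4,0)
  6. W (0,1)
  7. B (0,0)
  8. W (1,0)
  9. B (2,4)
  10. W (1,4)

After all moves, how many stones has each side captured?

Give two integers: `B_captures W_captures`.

Answer: 0 1

Derivation:
Move 1: B@(1,1) -> caps B=0 W=0
Move 2: W@(3,3) -> caps B=0 W=0
Move 3: B@(2,2) -> caps B=0 W=0
Move 4: W@(4,3) -> caps B=0 W=0
Move 5: B@(4,0) -> caps B=0 W=0
Move 6: W@(0,1) -> caps B=0 W=0
Move 7: B@(0,0) -> caps B=0 W=0
Move 8: W@(1,0) -> caps B=0 W=1
Move 9: B@(2,4) -> caps B=0 W=1
Move 10: W@(1,4) -> caps B=0 W=1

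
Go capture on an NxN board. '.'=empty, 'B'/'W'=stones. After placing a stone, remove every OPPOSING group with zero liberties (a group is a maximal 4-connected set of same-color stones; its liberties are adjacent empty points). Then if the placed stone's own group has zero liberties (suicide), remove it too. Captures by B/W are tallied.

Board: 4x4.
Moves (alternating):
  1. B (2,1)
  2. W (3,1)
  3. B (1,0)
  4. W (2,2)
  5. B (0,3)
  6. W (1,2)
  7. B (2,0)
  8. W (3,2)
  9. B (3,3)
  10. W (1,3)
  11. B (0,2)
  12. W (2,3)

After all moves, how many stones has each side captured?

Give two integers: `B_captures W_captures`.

Move 1: B@(2,1) -> caps B=0 W=0
Move 2: W@(3,1) -> caps B=0 W=0
Move 3: B@(1,0) -> caps B=0 W=0
Move 4: W@(2,2) -> caps B=0 W=0
Move 5: B@(0,3) -> caps B=0 W=0
Move 6: W@(1,2) -> caps B=0 W=0
Move 7: B@(2,0) -> caps B=0 W=0
Move 8: W@(3,2) -> caps B=0 W=0
Move 9: B@(3,3) -> caps B=0 W=0
Move 10: W@(1,3) -> caps B=0 W=0
Move 11: B@(0,2) -> caps B=0 W=0
Move 12: W@(2,3) -> caps B=0 W=1

Answer: 0 1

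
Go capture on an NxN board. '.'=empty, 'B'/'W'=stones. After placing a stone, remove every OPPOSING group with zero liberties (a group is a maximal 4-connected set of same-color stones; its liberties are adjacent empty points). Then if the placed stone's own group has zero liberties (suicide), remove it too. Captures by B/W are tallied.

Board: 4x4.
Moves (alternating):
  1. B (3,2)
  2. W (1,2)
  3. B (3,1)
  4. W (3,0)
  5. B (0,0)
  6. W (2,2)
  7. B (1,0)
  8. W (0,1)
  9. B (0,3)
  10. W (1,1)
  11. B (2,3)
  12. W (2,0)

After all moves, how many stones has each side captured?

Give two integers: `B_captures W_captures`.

Answer: 0 2

Derivation:
Move 1: B@(3,2) -> caps B=0 W=0
Move 2: W@(1,2) -> caps B=0 W=0
Move 3: B@(3,1) -> caps B=0 W=0
Move 4: W@(3,0) -> caps B=0 W=0
Move 5: B@(0,0) -> caps B=0 W=0
Move 6: W@(2,2) -> caps B=0 W=0
Move 7: B@(1,0) -> caps B=0 W=0
Move 8: W@(0,1) -> caps B=0 W=0
Move 9: B@(0,3) -> caps B=0 W=0
Move 10: W@(1,1) -> caps B=0 W=0
Move 11: B@(2,3) -> caps B=0 W=0
Move 12: W@(2,0) -> caps B=0 W=2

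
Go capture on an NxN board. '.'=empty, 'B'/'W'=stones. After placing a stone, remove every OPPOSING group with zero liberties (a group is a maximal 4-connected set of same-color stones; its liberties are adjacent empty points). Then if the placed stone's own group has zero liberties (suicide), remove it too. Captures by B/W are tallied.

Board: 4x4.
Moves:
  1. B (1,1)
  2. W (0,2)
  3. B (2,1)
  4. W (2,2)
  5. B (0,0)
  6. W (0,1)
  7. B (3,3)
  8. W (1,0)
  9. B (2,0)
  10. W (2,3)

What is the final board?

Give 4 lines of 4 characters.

Answer: .WW.
WB..
BBWW
...B

Derivation:
Move 1: B@(1,1) -> caps B=0 W=0
Move 2: W@(0,2) -> caps B=0 W=0
Move 3: B@(2,1) -> caps B=0 W=0
Move 4: W@(2,2) -> caps B=0 W=0
Move 5: B@(0,0) -> caps B=0 W=0
Move 6: W@(0,1) -> caps B=0 W=0
Move 7: B@(3,3) -> caps B=0 W=0
Move 8: W@(1,0) -> caps B=0 W=1
Move 9: B@(2,0) -> caps B=0 W=1
Move 10: W@(2,3) -> caps B=0 W=1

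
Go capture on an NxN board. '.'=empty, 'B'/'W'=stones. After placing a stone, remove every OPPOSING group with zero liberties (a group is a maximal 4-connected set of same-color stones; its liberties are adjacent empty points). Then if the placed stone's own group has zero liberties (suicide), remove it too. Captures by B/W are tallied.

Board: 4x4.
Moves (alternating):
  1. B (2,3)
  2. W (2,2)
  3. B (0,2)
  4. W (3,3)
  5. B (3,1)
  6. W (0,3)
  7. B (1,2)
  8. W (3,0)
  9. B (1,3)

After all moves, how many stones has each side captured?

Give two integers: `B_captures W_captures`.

Move 1: B@(2,3) -> caps B=0 W=0
Move 2: W@(2,2) -> caps B=0 W=0
Move 3: B@(0,2) -> caps B=0 W=0
Move 4: W@(3,3) -> caps B=0 W=0
Move 5: B@(3,1) -> caps B=0 W=0
Move 6: W@(0,3) -> caps B=0 W=0
Move 7: B@(1,2) -> caps B=0 W=0
Move 8: W@(3,0) -> caps B=0 W=0
Move 9: B@(1,3) -> caps B=1 W=0

Answer: 1 0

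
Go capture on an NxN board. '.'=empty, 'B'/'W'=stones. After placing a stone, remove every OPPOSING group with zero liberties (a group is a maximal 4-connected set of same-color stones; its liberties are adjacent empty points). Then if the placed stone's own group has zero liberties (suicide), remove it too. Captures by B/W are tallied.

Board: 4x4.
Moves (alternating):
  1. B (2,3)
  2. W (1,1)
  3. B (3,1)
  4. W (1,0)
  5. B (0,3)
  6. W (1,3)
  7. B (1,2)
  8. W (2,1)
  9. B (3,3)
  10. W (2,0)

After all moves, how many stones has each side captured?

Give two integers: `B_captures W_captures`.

Move 1: B@(2,3) -> caps B=0 W=0
Move 2: W@(1,1) -> caps B=0 W=0
Move 3: B@(3,1) -> caps B=0 W=0
Move 4: W@(1,0) -> caps B=0 W=0
Move 5: B@(0,3) -> caps B=0 W=0
Move 6: W@(1,3) -> caps B=0 W=0
Move 7: B@(1,2) -> caps B=1 W=0
Move 8: W@(2,1) -> caps B=1 W=0
Move 9: B@(3,3) -> caps B=1 W=0
Move 10: W@(2,0) -> caps B=1 W=0

Answer: 1 0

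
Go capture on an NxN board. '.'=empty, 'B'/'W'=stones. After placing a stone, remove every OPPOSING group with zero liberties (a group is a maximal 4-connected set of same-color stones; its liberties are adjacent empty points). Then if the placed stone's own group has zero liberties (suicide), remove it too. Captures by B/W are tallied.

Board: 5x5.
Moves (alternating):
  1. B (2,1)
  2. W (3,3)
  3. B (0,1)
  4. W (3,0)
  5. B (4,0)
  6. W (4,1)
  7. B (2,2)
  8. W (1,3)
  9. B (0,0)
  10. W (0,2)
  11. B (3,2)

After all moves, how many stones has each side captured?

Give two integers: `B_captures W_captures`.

Answer: 0 1

Derivation:
Move 1: B@(2,1) -> caps B=0 W=0
Move 2: W@(3,3) -> caps B=0 W=0
Move 3: B@(0,1) -> caps B=0 W=0
Move 4: W@(3,0) -> caps B=0 W=0
Move 5: B@(4,0) -> caps B=0 W=0
Move 6: W@(4,1) -> caps B=0 W=1
Move 7: B@(2,2) -> caps B=0 W=1
Move 8: W@(1,3) -> caps B=0 W=1
Move 9: B@(0,0) -> caps B=0 W=1
Move 10: W@(0,2) -> caps B=0 W=1
Move 11: B@(3,2) -> caps B=0 W=1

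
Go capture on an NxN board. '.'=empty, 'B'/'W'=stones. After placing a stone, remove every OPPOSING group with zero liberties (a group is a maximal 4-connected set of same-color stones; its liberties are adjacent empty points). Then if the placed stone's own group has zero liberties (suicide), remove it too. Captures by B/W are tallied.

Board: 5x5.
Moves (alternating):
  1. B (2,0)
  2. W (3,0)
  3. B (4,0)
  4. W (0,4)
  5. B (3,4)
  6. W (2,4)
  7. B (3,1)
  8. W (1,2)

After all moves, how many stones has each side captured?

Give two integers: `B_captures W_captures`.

Answer: 1 0

Derivation:
Move 1: B@(2,0) -> caps B=0 W=0
Move 2: W@(3,0) -> caps B=0 W=0
Move 3: B@(4,0) -> caps B=0 W=0
Move 4: W@(0,4) -> caps B=0 W=0
Move 5: B@(3,4) -> caps B=0 W=0
Move 6: W@(2,4) -> caps B=0 W=0
Move 7: B@(3,1) -> caps B=1 W=0
Move 8: W@(1,2) -> caps B=1 W=0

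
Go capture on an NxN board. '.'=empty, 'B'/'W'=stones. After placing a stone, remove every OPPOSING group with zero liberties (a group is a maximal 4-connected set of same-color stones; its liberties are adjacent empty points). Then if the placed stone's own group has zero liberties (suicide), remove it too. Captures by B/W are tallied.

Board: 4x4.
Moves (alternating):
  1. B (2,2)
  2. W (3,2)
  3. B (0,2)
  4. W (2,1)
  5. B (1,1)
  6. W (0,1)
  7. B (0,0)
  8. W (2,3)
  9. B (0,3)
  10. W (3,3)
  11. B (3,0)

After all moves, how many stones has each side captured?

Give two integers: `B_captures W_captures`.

Answer: 1 0

Derivation:
Move 1: B@(2,2) -> caps B=0 W=0
Move 2: W@(3,2) -> caps B=0 W=0
Move 3: B@(0,2) -> caps B=0 W=0
Move 4: W@(2,1) -> caps B=0 W=0
Move 5: B@(1,1) -> caps B=0 W=0
Move 6: W@(0,1) -> caps B=0 W=0
Move 7: B@(0,0) -> caps B=1 W=0
Move 8: W@(2,3) -> caps B=1 W=0
Move 9: B@(0,3) -> caps B=1 W=0
Move 10: W@(3,3) -> caps B=1 W=0
Move 11: B@(3,0) -> caps B=1 W=0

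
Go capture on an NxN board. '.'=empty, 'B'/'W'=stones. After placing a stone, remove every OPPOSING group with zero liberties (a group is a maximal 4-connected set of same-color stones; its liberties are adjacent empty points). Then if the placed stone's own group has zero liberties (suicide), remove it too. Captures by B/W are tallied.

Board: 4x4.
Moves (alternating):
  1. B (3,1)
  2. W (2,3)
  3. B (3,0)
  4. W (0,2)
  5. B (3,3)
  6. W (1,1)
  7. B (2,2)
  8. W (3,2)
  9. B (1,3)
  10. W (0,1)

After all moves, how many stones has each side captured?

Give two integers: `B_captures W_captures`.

Move 1: B@(3,1) -> caps B=0 W=0
Move 2: W@(2,3) -> caps B=0 W=0
Move 3: B@(3,0) -> caps B=0 W=0
Move 4: W@(0,2) -> caps B=0 W=0
Move 5: B@(3,3) -> caps B=0 W=0
Move 6: W@(1,1) -> caps B=0 W=0
Move 7: B@(2,2) -> caps B=0 W=0
Move 8: W@(3,2) -> caps B=0 W=1
Move 9: B@(1,3) -> caps B=0 W=1
Move 10: W@(0,1) -> caps B=0 W=1

Answer: 0 1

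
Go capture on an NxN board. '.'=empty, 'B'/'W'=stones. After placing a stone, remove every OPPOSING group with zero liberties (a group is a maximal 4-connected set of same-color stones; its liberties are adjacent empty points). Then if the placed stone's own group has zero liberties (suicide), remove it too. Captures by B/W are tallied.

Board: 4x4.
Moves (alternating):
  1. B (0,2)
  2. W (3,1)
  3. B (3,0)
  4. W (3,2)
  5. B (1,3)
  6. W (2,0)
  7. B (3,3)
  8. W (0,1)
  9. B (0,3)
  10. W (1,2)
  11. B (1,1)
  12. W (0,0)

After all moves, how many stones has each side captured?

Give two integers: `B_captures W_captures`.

Answer: 0 1

Derivation:
Move 1: B@(0,2) -> caps B=0 W=0
Move 2: W@(3,1) -> caps B=0 W=0
Move 3: B@(3,0) -> caps B=0 W=0
Move 4: W@(3,2) -> caps B=0 W=0
Move 5: B@(1,3) -> caps B=0 W=0
Move 6: W@(2,0) -> caps B=0 W=1
Move 7: B@(3,3) -> caps B=0 W=1
Move 8: W@(0,1) -> caps B=0 W=1
Move 9: B@(0,3) -> caps B=0 W=1
Move 10: W@(1,2) -> caps B=0 W=1
Move 11: B@(1,1) -> caps B=0 W=1
Move 12: W@(0,0) -> caps B=0 W=1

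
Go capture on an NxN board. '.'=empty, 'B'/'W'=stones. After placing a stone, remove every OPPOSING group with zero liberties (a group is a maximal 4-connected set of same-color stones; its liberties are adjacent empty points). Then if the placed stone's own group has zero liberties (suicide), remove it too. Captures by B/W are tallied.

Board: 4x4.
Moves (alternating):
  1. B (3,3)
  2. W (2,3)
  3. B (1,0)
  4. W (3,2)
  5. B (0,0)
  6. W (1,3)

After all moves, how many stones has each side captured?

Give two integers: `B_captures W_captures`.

Answer: 0 1

Derivation:
Move 1: B@(3,3) -> caps B=0 W=0
Move 2: W@(2,3) -> caps B=0 W=0
Move 3: B@(1,0) -> caps B=0 W=0
Move 4: W@(3,2) -> caps B=0 W=1
Move 5: B@(0,0) -> caps B=0 W=1
Move 6: W@(1,3) -> caps B=0 W=1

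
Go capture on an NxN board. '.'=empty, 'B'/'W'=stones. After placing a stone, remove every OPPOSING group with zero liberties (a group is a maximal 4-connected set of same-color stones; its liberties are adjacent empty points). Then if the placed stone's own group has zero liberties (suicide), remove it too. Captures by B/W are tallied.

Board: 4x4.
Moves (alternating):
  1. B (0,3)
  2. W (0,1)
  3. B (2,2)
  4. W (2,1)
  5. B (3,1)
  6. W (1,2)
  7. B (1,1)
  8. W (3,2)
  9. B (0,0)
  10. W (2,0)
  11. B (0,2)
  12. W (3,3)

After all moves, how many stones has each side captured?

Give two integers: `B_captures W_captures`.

Answer: 1 0

Derivation:
Move 1: B@(0,3) -> caps B=0 W=0
Move 2: W@(0,1) -> caps B=0 W=0
Move 3: B@(2,2) -> caps B=0 W=0
Move 4: W@(2,1) -> caps B=0 W=0
Move 5: B@(3,1) -> caps B=0 W=0
Move 6: W@(1,2) -> caps B=0 W=0
Move 7: B@(1,1) -> caps B=0 W=0
Move 8: W@(3,2) -> caps B=0 W=0
Move 9: B@(0,0) -> caps B=0 W=0
Move 10: W@(2,0) -> caps B=0 W=0
Move 11: B@(0,2) -> caps B=1 W=0
Move 12: W@(3,3) -> caps B=1 W=0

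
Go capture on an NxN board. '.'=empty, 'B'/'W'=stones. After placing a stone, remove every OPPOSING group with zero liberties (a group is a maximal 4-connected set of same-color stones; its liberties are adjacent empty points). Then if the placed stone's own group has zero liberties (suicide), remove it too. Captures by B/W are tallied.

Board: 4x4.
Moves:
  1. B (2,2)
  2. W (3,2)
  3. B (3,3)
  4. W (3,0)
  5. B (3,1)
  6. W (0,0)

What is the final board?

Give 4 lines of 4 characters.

Answer: W...
....
..B.
WB.B

Derivation:
Move 1: B@(2,2) -> caps B=0 W=0
Move 2: W@(3,2) -> caps B=0 W=0
Move 3: B@(3,3) -> caps B=0 W=0
Move 4: W@(3,0) -> caps B=0 W=0
Move 5: B@(3,1) -> caps B=1 W=0
Move 6: W@(0,0) -> caps B=1 W=0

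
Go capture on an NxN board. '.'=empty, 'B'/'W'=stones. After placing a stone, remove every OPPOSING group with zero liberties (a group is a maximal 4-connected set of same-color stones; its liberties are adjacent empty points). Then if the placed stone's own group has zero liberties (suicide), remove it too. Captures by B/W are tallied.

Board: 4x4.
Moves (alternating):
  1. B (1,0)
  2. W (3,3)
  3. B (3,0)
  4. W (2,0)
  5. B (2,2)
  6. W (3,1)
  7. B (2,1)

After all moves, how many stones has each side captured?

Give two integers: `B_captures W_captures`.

Move 1: B@(1,0) -> caps B=0 W=0
Move 2: W@(3,3) -> caps B=0 W=0
Move 3: B@(3,0) -> caps B=0 W=0
Move 4: W@(2,0) -> caps B=0 W=0
Move 5: B@(2,2) -> caps B=0 W=0
Move 6: W@(3,1) -> caps B=0 W=1
Move 7: B@(2,1) -> caps B=0 W=1

Answer: 0 1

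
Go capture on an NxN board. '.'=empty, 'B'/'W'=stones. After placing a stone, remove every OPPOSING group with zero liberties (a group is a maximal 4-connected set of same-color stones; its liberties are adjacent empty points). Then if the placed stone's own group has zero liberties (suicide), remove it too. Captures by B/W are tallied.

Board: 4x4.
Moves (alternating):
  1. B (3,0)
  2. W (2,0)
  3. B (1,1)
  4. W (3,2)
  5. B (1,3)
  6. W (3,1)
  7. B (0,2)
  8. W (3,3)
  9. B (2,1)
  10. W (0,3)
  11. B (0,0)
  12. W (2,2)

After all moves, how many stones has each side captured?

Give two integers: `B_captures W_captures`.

Move 1: B@(3,0) -> caps B=0 W=0
Move 2: W@(2,0) -> caps B=0 W=0
Move 3: B@(1,1) -> caps B=0 W=0
Move 4: W@(3,2) -> caps B=0 W=0
Move 5: B@(1,3) -> caps B=0 W=0
Move 6: W@(3,1) -> caps B=0 W=1
Move 7: B@(0,2) -> caps B=0 W=1
Move 8: W@(3,3) -> caps B=0 W=1
Move 9: B@(2,1) -> caps B=0 W=1
Move 10: W@(0,3) -> caps B=0 W=1
Move 11: B@(0,0) -> caps B=0 W=1
Move 12: W@(2,2) -> caps B=0 W=1

Answer: 0 1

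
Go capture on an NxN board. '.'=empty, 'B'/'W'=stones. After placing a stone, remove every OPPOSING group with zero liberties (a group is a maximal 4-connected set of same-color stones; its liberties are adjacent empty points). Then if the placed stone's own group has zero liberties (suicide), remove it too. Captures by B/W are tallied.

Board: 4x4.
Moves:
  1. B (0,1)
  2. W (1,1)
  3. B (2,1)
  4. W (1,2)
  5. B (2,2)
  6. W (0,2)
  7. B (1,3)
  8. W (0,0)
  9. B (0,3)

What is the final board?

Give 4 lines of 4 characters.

Move 1: B@(0,1) -> caps B=0 W=0
Move 2: W@(1,1) -> caps B=0 W=0
Move 3: B@(2,1) -> caps B=0 W=0
Move 4: W@(1,2) -> caps B=0 W=0
Move 5: B@(2,2) -> caps B=0 W=0
Move 6: W@(0,2) -> caps B=0 W=0
Move 7: B@(1,3) -> caps B=0 W=0
Move 8: W@(0,0) -> caps B=0 W=1
Move 9: B@(0,3) -> caps B=0 W=1

Answer: W.WB
.WWB
.BB.
....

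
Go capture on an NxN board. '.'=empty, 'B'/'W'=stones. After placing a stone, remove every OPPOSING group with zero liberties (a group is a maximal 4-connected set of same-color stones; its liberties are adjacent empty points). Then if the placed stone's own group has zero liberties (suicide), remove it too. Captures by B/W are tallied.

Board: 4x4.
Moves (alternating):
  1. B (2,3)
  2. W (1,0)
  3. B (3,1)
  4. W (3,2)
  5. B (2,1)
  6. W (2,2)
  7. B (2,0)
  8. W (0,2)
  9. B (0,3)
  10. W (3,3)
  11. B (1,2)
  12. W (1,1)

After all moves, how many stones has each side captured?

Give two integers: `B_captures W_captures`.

Move 1: B@(2,3) -> caps B=0 W=0
Move 2: W@(1,0) -> caps B=0 W=0
Move 3: B@(3,1) -> caps B=0 W=0
Move 4: W@(3,2) -> caps B=0 W=0
Move 5: B@(2,1) -> caps B=0 W=0
Move 6: W@(2,2) -> caps B=0 W=0
Move 7: B@(2,0) -> caps B=0 W=0
Move 8: W@(0,2) -> caps B=0 W=0
Move 9: B@(0,3) -> caps B=0 W=0
Move 10: W@(3,3) -> caps B=0 W=0
Move 11: B@(1,2) -> caps B=3 W=0
Move 12: W@(1,1) -> caps B=3 W=0

Answer: 3 0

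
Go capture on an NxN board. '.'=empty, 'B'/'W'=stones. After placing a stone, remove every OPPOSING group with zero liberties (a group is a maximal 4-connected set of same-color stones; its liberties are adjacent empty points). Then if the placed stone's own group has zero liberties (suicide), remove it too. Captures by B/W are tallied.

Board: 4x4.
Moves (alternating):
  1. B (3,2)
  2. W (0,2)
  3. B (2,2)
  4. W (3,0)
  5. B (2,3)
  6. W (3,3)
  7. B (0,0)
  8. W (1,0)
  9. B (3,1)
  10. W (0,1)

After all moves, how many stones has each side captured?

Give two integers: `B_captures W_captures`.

Answer: 0 1

Derivation:
Move 1: B@(3,2) -> caps B=0 W=0
Move 2: W@(0,2) -> caps B=0 W=0
Move 3: B@(2,2) -> caps B=0 W=0
Move 4: W@(3,0) -> caps B=0 W=0
Move 5: B@(2,3) -> caps B=0 W=0
Move 6: W@(3,3) -> caps B=0 W=0
Move 7: B@(0,0) -> caps B=0 W=0
Move 8: W@(1,0) -> caps B=0 W=0
Move 9: B@(3,1) -> caps B=0 W=0
Move 10: W@(0,1) -> caps B=0 W=1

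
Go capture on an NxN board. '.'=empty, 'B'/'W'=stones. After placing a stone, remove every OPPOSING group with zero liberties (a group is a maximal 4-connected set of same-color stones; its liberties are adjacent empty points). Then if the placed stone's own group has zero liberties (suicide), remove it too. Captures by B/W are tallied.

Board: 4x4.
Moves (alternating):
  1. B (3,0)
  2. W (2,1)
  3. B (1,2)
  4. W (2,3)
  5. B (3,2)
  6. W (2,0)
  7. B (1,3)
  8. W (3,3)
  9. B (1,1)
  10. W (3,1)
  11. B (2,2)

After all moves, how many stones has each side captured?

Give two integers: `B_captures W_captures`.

Answer: 2 1

Derivation:
Move 1: B@(3,0) -> caps B=0 W=0
Move 2: W@(2,1) -> caps B=0 W=0
Move 3: B@(1,2) -> caps B=0 W=0
Move 4: W@(2,3) -> caps B=0 W=0
Move 5: B@(3,2) -> caps B=0 W=0
Move 6: W@(2,0) -> caps B=0 W=0
Move 7: B@(1,3) -> caps B=0 W=0
Move 8: W@(3,3) -> caps B=0 W=0
Move 9: B@(1,1) -> caps B=0 W=0
Move 10: W@(3,1) -> caps B=0 W=1
Move 11: B@(2,2) -> caps B=2 W=1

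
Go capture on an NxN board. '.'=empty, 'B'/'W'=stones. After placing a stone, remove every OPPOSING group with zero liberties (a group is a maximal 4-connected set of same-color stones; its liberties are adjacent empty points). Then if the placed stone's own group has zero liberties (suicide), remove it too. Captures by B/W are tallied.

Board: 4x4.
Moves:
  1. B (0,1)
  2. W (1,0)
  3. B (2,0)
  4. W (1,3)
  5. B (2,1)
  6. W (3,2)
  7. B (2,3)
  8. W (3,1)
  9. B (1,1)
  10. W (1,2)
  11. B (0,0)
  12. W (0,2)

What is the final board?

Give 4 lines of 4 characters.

Answer: BBW.
.BWW
BB.B
.WW.

Derivation:
Move 1: B@(0,1) -> caps B=0 W=0
Move 2: W@(1,0) -> caps B=0 W=0
Move 3: B@(2,0) -> caps B=0 W=0
Move 4: W@(1,3) -> caps B=0 W=0
Move 5: B@(2,1) -> caps B=0 W=0
Move 6: W@(3,2) -> caps B=0 W=0
Move 7: B@(2,3) -> caps B=0 W=0
Move 8: W@(3,1) -> caps B=0 W=0
Move 9: B@(1,1) -> caps B=0 W=0
Move 10: W@(1,2) -> caps B=0 W=0
Move 11: B@(0,0) -> caps B=1 W=0
Move 12: W@(0,2) -> caps B=1 W=0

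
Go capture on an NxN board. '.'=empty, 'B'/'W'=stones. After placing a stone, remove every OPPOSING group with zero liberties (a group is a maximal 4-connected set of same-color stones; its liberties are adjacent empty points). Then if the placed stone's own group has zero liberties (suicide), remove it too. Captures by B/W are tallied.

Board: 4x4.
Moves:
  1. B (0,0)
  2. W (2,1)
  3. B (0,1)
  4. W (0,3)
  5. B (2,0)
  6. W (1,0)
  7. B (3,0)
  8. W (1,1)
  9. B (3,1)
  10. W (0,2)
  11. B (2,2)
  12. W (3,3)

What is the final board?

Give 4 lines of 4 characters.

Move 1: B@(0,0) -> caps B=0 W=0
Move 2: W@(2,1) -> caps B=0 W=0
Move 3: B@(0,1) -> caps B=0 W=0
Move 4: W@(0,3) -> caps B=0 W=0
Move 5: B@(2,0) -> caps B=0 W=0
Move 6: W@(1,0) -> caps B=0 W=0
Move 7: B@(3,0) -> caps B=0 W=0
Move 8: W@(1,1) -> caps B=0 W=0
Move 9: B@(3,1) -> caps B=0 W=0
Move 10: W@(0,2) -> caps B=0 W=2
Move 11: B@(2,2) -> caps B=0 W=2
Move 12: W@(3,3) -> caps B=0 W=2

Answer: ..WW
WW..
BWB.
BB.W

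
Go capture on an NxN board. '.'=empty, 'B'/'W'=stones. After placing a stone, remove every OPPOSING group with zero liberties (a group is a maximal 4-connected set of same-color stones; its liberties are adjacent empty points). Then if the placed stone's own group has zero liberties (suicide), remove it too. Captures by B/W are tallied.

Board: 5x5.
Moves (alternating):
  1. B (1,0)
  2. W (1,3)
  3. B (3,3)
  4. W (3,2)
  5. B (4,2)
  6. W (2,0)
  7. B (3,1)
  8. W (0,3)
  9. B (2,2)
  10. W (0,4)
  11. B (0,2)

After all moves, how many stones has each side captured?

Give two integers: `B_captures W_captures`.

Move 1: B@(1,0) -> caps B=0 W=0
Move 2: W@(1,3) -> caps B=0 W=0
Move 3: B@(3,3) -> caps B=0 W=0
Move 4: W@(3,2) -> caps B=0 W=0
Move 5: B@(4,2) -> caps B=0 W=0
Move 6: W@(2,0) -> caps B=0 W=0
Move 7: B@(3,1) -> caps B=0 W=0
Move 8: W@(0,3) -> caps B=0 W=0
Move 9: B@(2,2) -> caps B=1 W=0
Move 10: W@(0,4) -> caps B=1 W=0
Move 11: B@(0,2) -> caps B=1 W=0

Answer: 1 0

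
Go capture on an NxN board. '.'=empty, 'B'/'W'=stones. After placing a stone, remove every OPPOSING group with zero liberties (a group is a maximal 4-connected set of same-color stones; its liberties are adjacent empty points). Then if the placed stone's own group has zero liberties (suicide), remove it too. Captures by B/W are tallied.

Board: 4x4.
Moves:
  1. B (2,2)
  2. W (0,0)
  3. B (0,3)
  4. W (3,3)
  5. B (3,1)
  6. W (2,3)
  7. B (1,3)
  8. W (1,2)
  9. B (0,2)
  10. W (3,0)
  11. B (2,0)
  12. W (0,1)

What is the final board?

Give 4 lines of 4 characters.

Move 1: B@(2,2) -> caps B=0 W=0
Move 2: W@(0,0) -> caps B=0 W=0
Move 3: B@(0,3) -> caps B=0 W=0
Move 4: W@(3,3) -> caps B=0 W=0
Move 5: B@(3,1) -> caps B=0 W=0
Move 6: W@(2,3) -> caps B=0 W=0
Move 7: B@(1,3) -> caps B=0 W=0
Move 8: W@(1,2) -> caps B=0 W=0
Move 9: B@(0,2) -> caps B=0 W=0
Move 10: W@(3,0) -> caps B=0 W=0
Move 11: B@(2,0) -> caps B=1 W=0
Move 12: W@(0,1) -> caps B=1 W=3

Answer: WW..
..W.
B.BW
.B.W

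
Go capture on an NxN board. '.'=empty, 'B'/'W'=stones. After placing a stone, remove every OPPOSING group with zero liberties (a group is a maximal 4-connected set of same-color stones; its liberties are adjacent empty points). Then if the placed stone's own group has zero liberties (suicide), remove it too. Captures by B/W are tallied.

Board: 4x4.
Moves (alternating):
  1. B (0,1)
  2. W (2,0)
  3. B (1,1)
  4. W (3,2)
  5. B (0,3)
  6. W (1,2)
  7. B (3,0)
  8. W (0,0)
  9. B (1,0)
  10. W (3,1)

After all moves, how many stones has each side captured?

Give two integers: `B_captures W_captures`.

Move 1: B@(0,1) -> caps B=0 W=0
Move 2: W@(2,0) -> caps B=0 W=0
Move 3: B@(1,1) -> caps B=0 W=0
Move 4: W@(3,2) -> caps B=0 W=0
Move 5: B@(0,3) -> caps B=0 W=0
Move 6: W@(1,2) -> caps B=0 W=0
Move 7: B@(3,0) -> caps B=0 W=0
Move 8: W@(0,0) -> caps B=0 W=0
Move 9: B@(1,0) -> caps B=1 W=0
Move 10: W@(3,1) -> caps B=1 W=1

Answer: 1 1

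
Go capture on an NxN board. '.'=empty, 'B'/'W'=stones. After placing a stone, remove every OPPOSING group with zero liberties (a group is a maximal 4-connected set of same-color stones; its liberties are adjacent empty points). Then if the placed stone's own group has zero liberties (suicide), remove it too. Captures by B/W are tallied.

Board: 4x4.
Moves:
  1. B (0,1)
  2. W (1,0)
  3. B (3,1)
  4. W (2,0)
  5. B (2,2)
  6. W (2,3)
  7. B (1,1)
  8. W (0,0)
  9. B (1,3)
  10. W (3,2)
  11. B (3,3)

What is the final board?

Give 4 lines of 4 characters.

Answer: WB..
WB.B
W.B.
.B.B

Derivation:
Move 1: B@(0,1) -> caps B=0 W=0
Move 2: W@(1,0) -> caps B=0 W=0
Move 3: B@(3,1) -> caps B=0 W=0
Move 4: W@(2,0) -> caps B=0 W=0
Move 5: B@(2,2) -> caps B=0 W=0
Move 6: W@(2,3) -> caps B=0 W=0
Move 7: B@(1,1) -> caps B=0 W=0
Move 8: W@(0,0) -> caps B=0 W=0
Move 9: B@(1,3) -> caps B=0 W=0
Move 10: W@(3,2) -> caps B=0 W=0
Move 11: B@(3,3) -> caps B=2 W=0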